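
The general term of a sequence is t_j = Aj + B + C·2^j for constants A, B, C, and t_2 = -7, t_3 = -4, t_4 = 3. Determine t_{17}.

At j = 2, 3, 4: 2A + B + 4C = -7; 3A + B + 8C = -4; 4A + B + 16C = 3.
Subtracting the first from the second: A + 4C = 3.
Subtracting the second from the third: A + 8C = 7.
Solving: C = 1, A = -1, then B = -9.
Therefore t_{17} = -17 + (-9) + 1·131072 = 131046.

131046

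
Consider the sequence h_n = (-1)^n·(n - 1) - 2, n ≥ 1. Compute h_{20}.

17

(-1)^20 = 1; n - 1 at n=20 is 19; so h_{20} = 17.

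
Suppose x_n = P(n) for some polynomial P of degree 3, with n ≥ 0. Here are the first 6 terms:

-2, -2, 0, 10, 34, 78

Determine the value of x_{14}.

1st diffs: 0, 2, 10, 24, 44.
2nd diffs: 2, 8, 14, 20.
3rd diffs: 6, 6, 6 (constant).
Newton forward-difference form: x_n = -2 + 2·C(n,2) + 6·C(n,3).
At n = 14: n = 14, so x_{14} = -2 + 182 + 2184 = 2364.

2364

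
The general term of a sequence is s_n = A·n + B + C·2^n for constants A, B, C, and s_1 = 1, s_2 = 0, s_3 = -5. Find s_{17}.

-262091

At n = 1, 2, 3: A + B + 2C = 1; 2A + B + 4C = 0; 3A + B + 8C = -5.
Subtracting the first from the second: A + 2C = -1.
Subtracting the second from the third: A + 4C = -5.
Solving: C = -2, A = 3, then B = 2.
So s_n = 3·n + 2 + (-2)·2^n; at n=17 this is -262091.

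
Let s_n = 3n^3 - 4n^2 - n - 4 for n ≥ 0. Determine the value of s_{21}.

s_{21} = 3·21^3 - 4·21^2 - 1·21 - 4 = 25994.

25994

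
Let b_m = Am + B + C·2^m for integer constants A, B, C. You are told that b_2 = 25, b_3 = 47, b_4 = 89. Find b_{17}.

Plug in m = 2, 3, 4: 2A + B + 4C = 25; 3A + B + 8C = 47; 4A + B + 16C = 89.
Subtracting the first from the second: A + 4C = 22.
Subtracting the second from the third: A + 8C = 42.
Solving: C = 5, A = 2, then B = 1.
Therefore b_{17} = 34 + 1 + 5·131072 = 655395.

655395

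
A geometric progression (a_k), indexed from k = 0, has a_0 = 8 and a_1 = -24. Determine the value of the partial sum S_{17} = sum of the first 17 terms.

Common ratio r = -3.
a_k = 8·(-3)^(k-0).
S = 8·((-3)^17 - 1)/(-3 - 1) = 8·(-129140163 - 1)/(-4) = 258280328.

258280328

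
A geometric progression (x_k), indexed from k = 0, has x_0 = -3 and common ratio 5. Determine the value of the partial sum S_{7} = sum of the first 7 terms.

x_k = (-3)·5^(k-0).
S = (-3)·(5^7 - 1)/(5 - 1) = (-3)·(78125 - 1)/(4) = -58593.

-58593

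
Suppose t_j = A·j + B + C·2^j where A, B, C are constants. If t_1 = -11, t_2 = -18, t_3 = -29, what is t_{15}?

-65585

The three given values yield: A + B + 2C = -11; 2A + B + 4C = -18; 3A + B + 8C = -29.
Subtracting the first from the second: A + 2C = -7.
Subtracting the second from the third: A + 4C = -11.
Solving: C = -2, A = -3, then B = -4.
So t_j = -3·j + (-4) + (-2)·2^j; at j=15 this is -65585.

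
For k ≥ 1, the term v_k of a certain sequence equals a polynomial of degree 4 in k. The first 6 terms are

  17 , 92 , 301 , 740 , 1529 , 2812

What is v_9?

11425

1st diffs: 75, 209, 439, 789, 1283.
2nd diffs: 134, 230, 350, 494.
3rd diffs: 96, 120, 144.
4th diffs: 24, 24 (constant).
So v_k = k^4 + 6k^3 + 6k^2 + 4.
Evaluating at k = 9 gives v_9 = 11425.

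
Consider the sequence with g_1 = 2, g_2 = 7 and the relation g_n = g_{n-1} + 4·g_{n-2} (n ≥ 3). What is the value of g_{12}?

Compute successive terms:
g_3 = 15  g_4 = 43  g_5 = 103  g_6 = 275  g_7 = 687  g_8 = 1787  g_9 = 4535  g_{10} = 11683  g_{11} = 29823  g_{12} = 76555.

76555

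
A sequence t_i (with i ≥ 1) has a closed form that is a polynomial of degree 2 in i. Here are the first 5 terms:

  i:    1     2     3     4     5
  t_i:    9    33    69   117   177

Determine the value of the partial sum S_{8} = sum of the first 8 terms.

1st diffs: 24, 36, 48, 60.
2nd diffs: 12, 12, 12 (constant).
So t_i = 6i^2 + 6i - 3.
Continuing: 249, 333, 429.
Summing i = 1..8 (8 terms) gives 1416.

1416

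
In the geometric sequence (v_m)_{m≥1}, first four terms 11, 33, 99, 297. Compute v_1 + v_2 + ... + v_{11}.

Common ratio r = 3.
v_m = 11·3^(m-1).
S = 11·(3^11 - 1)/(3 - 1) = 11·(177147 - 1)/(2) = 974303.

974303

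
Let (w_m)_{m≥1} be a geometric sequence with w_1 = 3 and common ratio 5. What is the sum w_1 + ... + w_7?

58593

w_m = 3·5^(m-1).
S = 3·(5^7 - 1)/(5 - 1) = 3·(78125 - 1)/(4) = 58593.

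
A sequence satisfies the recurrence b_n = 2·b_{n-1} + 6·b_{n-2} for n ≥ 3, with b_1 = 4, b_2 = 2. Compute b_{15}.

118874368

Step forward from the initial values:
b_3 = 28, b_4 = 68, b_5 = 304, …, b_{12} = 2452544, b_{13} = 8944384, b_{14} = 32604032, b_{15} = 118874368.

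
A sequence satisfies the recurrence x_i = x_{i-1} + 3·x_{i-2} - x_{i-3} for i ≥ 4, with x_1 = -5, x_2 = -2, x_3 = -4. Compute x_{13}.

Iterate the recurrence:
x_4 = -5, x_5 = -15, x_6 = -26, x_7 = -66, x_8 = -129, x_9 = -301, x_{10} = -622, x_{11} = -1396, x_{12} = -2961, x_{13} = -6527.

-6527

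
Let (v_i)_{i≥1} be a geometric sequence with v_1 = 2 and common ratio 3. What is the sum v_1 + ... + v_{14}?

v_i = 2·3^(i-1).
S = 2·(3^14 - 1)/(3 - 1) = 2·(4782969 - 1)/(2) = 4782968.

4782968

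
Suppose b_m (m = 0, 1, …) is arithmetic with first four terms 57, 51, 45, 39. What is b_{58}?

-291

Common difference d = -6.
b_m = 57 + (m - 0)·(-6).
b_{58} = 57 + 58·(-6) = -291.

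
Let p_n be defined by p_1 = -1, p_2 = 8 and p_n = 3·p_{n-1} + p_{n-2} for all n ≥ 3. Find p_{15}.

Compute successive terms:
p_3 = 23, p_4 = 77, p_5 = 254, …, p_{12} = 1089011, p_{13} = 3596759, p_{14} = 11879288, p_{15} = 39234623.

39234623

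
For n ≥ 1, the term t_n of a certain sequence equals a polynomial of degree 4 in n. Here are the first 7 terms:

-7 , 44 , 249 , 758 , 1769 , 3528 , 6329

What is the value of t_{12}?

1st diffs: 51, 205, 509, 1011, 1759, 2801.
2nd diffs: 154, 304, 502, 748, 1042.
3rd diffs: 150, 198, 246, 294.
4th diffs: 48, 48, 48 (constant).
So t_n = 2n^4 + 5n^3 - 3n^2 - 5n - 6.
Evaluating at n = 12 gives t_{12} = 49614.

49614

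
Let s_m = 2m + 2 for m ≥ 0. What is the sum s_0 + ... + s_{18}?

Over m = 0..18: Σm = 171.
Total = (2)·171 + (2)·19 = 380.

380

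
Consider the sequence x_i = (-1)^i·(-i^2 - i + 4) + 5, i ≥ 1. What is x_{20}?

(-1)^20 = 1; -i^2 - i + 4 at i=20 is -416; so x_{20} = -411.

-411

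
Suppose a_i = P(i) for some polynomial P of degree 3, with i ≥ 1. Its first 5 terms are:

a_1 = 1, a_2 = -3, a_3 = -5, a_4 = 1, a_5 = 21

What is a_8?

1st diffs: -4, -2, 6, 20.
2nd diffs: 2, 8, 14.
3rd diffs: 6, 6 (constant).
Newton forward-difference form: a_i = 1 + (-4)·C(i-1,1) + 2·C(i-1,2) + 6·C(i-1,3).
At i = 8: i-1 = 7, so a_8 = 1 - 28 + 42 + 210 = 225.

225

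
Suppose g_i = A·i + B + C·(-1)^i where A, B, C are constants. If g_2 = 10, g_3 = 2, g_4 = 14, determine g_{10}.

At i = 2, 3, 4: 2A + B + C = 10; 3A + B - C = 2; 4A + B + C = 14.
Subtracting the first from the second: A - 2C = -8.
Subtracting the second from the third: A + 2C = 12.
Solving: C = 5, A = 2, then B = 1.
So g_i = 2·i + 1 + 5·(-1)^i; at i=10 this is 26.

26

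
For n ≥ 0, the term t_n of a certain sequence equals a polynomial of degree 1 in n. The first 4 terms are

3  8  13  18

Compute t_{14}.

73

1st diffs: 5, 5, 5 (constant).
So t_n = 5n + 3.
Evaluating at n = 14 gives t_{14} = 73.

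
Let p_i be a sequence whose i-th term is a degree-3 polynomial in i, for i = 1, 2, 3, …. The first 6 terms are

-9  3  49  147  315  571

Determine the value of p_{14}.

1st diffs: 12, 46, 98, 168, 256.
2nd diffs: 34, 52, 70, 88.
3rd diffs: 18, 18, 18 (constant).
Newton forward-difference form: p_i = -9 + 12·C(i-1,1) + 34·C(i-1,2) + 18·C(i-1,3).
At i = 14: i-1 = 13, so p_{14} = -9 + 156 + 2652 + 5148 = 7947.

7947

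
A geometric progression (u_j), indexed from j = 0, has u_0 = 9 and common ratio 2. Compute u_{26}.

u_j = 9·2^(j-0).
u_{26} = 9·2^26 = 603979776.

603979776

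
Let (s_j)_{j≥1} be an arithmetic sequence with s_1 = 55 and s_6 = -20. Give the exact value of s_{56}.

-770

Common difference d = (-20 - 55) / (6 - 1) = -15.
s_j = 55 + (j - 1)·(-15).
s_{56} = 55 + 55·(-15) = -770.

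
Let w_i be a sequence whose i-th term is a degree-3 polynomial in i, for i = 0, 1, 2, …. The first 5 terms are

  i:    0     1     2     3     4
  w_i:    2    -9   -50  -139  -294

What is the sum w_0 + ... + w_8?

1st diffs: -11, -41, -89, -155.
2nd diffs: -30, -48, -66.
3rd diffs: -18, -18 (constant).
Newton forward-difference form: w_i = 2 + (-11)·C(i,1) + (-30)·C(i,2) + (-18)·C(i,3).
Continuing: -533, -874, -1335, -1934.
Summing i = 0..8 (9 terms) gives -5166.

-5166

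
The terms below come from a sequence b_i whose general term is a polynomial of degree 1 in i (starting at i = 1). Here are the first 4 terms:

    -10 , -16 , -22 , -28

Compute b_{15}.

1st diffs: -6, -6, -6 (constant).
So b_i = -6i - 4.
Evaluating at i = 15 gives b_{15} = -94.

-94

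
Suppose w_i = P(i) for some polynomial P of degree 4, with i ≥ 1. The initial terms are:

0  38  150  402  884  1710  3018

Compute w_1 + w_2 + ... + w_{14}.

144508

1st diffs: 38, 112, 252, 482, 826, 1308.
2nd diffs: 74, 140, 230, 344, 482.
3rd diffs: 66, 90, 114, 138.
4th diffs: 24, 24, 24 (constant).
Newton forward-difference form: w_i = 38·C(i-1,1) + 74·C(i-1,2) + 66·C(i-1,3) + 24·C(i-1,4).
Continuing: …, 4970, 7752, 11574, 16670, …, w_{14} = 42302.
Summing i = 1..14 (14 terms) gives 144508.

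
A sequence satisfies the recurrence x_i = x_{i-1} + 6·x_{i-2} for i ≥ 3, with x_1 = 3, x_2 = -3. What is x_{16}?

8530701

x_3 = 15;  x_4 = -3;  x_5 = 87;  …;  x_{13} = 328695;  x_{14} = 936933;  x_{15} = 2909103;  x_{16} = 8530701.
(Characteristic roots are 3 and -2.)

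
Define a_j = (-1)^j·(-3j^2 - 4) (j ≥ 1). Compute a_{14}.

-592

(-1)^14 = 1; -3j^2 - 4 at j=14 is -592; so a_{14} = -592.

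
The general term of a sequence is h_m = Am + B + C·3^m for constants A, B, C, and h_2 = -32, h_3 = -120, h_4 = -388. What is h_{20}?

-17433921956

Plug in m = 2, 3, 4: 2A + B + 9C = -32; 3A + B + 27C = -120; 4A + B + 81C = -388.
Subtracting the first from the second: A + 18C = -88.
Subtracting the second from the third: A + 54C = -268.
Solving: C = -5, A = 2, then B = 9.
Hence h_{20} = 2·20 + 9 + (-5)·3486784401 = -17433921956.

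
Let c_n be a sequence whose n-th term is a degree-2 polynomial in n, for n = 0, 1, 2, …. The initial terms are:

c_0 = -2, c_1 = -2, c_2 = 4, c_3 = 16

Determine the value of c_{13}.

1st diffs: 0, 6, 12.
2nd diffs: 6, 6 (constant).
So c_n = 3n^2 - 3n - 2.
Evaluating at n = 13 gives c_{13} = 466.

466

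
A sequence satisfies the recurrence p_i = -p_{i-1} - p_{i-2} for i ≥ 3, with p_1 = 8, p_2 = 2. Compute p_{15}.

-10

Applying the relation repeatedly:
p_3 = -10  p_4 = 8  p_5 = 2  …  p_{12} = -10  p_{13} = 8  p_{14} = 2  p_{15} = -10.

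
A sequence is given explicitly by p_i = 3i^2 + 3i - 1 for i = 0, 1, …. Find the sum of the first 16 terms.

Over i = 0..15: Σi = 120, Σi² = 1240.
Total = (3)·1240 + (3)·120 + (-1)·16 = 4064.

4064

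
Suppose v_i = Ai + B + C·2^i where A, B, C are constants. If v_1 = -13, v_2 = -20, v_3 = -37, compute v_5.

Write the equations: A + B + 2C = -13; 2A + B + 4C = -20; 3A + B + 8C = -37.
Subtracting the first from the second: A + 2C = -7.
Subtracting the second from the third: A + 4C = -17.
Solving: C = -5, A = 3, then B = -6.
Therefore v_5 = 15 + (-6) + (-5)·32 = -151.

-151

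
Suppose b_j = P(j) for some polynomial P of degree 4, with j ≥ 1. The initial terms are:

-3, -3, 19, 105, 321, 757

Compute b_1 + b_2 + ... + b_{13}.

67171

1st diffs: 0, 22, 86, 216, 436.
2nd diffs: 22, 64, 130, 220.
3rd diffs: 42, 66, 90.
4th diffs: 24, 24 (constant).
So b_j = j^4 - 3j^3 + 4j^2 - 6j + 1.
Continuing: …, 1527, 2769, 4645, 7341, …, b_{13} = 22569.
Summing j = 1..13 (13 terms) gives 67171.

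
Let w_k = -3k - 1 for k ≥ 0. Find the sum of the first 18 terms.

-477

Over k = 0..17: Σk = 153.
Total = (-3)·153 + (-1)·18 = -477.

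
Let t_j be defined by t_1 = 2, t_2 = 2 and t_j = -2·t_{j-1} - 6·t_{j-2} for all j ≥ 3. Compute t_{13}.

-48256

Iterate the recurrence:
t_3 = -16, t_4 = 20, t_5 = 56, …, t_{10} = -736, t_{11} = 19712, t_{12} = -35008, t_{13} = -48256.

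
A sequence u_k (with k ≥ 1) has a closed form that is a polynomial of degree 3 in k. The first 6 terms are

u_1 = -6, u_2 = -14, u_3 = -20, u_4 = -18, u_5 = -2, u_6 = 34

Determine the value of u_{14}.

1st diffs: -8, -6, 2, 16, 36.
2nd diffs: 2, 8, 14, 20.
3rd diffs: 6, 6, 6 (constant).
Newton forward-difference form: u_k = -6 + (-8)·C(k-1,1) + 2·C(k-1,2) + 6·C(k-1,3).
At k = 14: k-1 = 13, so u_{14} = -6 - 104 + 156 + 1716 = 1762.

1762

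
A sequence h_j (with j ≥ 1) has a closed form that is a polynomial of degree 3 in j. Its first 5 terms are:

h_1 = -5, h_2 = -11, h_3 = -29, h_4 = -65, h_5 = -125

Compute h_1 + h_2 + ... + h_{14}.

-10990

1st diffs: -6, -18, -36, -60.
2nd diffs: -12, -18, -24.
3rd diffs: -6, -6 (constant).
So h_j = -j^3 + j - 5.
Continuing: …, -215, -341, -509, -725, …, h_{14} = -2735.
Summing j = 1..14 (14 terms) gives -10990.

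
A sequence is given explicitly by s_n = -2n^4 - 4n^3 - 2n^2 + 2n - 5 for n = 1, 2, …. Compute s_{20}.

-352765

s_{20} = -2·20^4 - 4·20^3 - 2·20^2 + 2·20 - 5 = -352765.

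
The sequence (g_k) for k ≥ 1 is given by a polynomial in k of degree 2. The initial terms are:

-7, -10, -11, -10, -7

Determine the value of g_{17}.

1st diffs: -3, -1, 1, 3.
2nd diffs: 2, 2, 2 (constant).
Newton forward-difference form: g_k = -7 + (-3)·C(k-1,1) + 2·C(k-1,2).
At k = 17: k-1 = 16, so g_{17} = -7 - 48 + 240 = 185.

185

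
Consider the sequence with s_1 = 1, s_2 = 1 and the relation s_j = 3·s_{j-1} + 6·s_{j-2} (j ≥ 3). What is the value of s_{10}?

s_3 = 9, s_4 = 33, s_5 = 153, s_6 = 657, s_7 = 2889, s_8 = 12609, s_9 = 55161, s_{10} = 241137.

241137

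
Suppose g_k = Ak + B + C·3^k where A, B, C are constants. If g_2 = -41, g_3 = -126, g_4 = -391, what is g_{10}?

At k = 2, 3, 4: 2A + B + 9C = -41; 3A + B + 27C = -126; 4A + B + 81C = -391.
Subtracting the first from the second: A + 18C = -85.
Subtracting the second from the third: A + 54C = -265.
Solving: C = -5, A = 5, then B = -6.
Therefore g_{10} = 50 + (-6) + (-5)·59049 = -295201.

-295201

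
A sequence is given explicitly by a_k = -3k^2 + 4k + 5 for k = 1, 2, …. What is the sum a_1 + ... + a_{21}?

Over k = 1..21: Σk = 231, Σk² = 3311.
Total = (-3)·3311 + (4)·231 + (5)·21 = -8904.

-8904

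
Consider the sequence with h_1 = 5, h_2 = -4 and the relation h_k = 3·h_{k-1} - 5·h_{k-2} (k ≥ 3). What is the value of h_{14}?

216716

Compute successive terms:
h_3 = -37  h_4 = -91  h_5 = -88  …  h_{11} = -26512  h_{12} = -45241  h_{13} = -3163  h_{14} = 216716.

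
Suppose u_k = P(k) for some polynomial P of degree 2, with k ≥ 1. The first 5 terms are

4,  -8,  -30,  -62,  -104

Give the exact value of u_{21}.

-2136

1st diffs: -12, -22, -32, -42.
2nd diffs: -10, -10, -10 (constant).
Newton forward-difference form: u_k = 4 + (-12)·C(k-1,1) + (-10)·C(k-1,2).
At k = 21: k-1 = 20, so u_{21} = 4 - 240 - 1900 = -2136.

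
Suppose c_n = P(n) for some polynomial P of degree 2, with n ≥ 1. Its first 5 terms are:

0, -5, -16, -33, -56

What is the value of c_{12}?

-385

1st diffs: -5, -11, -17, -23.
2nd diffs: -6, -6, -6 (constant).
Newton forward-difference form: c_n = (-5)·C(n-1,1) + (-6)·C(n-1,2).
At n = 12: n-1 = 11, so c_{12} = -55 - 330 = -385.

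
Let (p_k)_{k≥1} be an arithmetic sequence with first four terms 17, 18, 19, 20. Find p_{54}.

Common difference d = 1.
p_k = 17 + (k - 1)·1.
p_{54} = 17 + 53·1 = 70.

70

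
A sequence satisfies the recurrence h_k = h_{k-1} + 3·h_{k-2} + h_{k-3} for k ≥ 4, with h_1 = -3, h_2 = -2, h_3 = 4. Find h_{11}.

-44

Applying the relation repeatedly:
h_4 = -5; h_5 = 5; h_6 = -6; h_7 = 4; h_8 = -9; h_9 = -3; h_{10} = -26; h_{11} = -44.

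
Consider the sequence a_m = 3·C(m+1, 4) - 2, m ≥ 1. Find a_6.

C(7, 4) = 35, so a_6 = 103.

103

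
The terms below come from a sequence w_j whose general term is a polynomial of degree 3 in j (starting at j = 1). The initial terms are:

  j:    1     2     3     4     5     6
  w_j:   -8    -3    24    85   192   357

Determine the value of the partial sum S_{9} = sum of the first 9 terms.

3468

1st diffs: 5, 27, 61, 107, 165.
2nd diffs: 22, 34, 46, 58.
3rd diffs: 12, 12, 12 (constant).
Newton forward-difference form: w_j = -8 + 5·C(j-1,1) + 22·C(j-1,2) + 12·C(j-1,3).
Continuing: 592, 909, 1320.
Summing j = 1..9 (9 terms) gives 3468.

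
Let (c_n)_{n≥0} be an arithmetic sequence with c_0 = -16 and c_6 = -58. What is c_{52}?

Common difference d = (-58 - (-16)) / (6 - 0) = -7.
c_n = -16 + (n - 0)·(-7).
c_{52} = -16 + 52·(-7) = -380.

-380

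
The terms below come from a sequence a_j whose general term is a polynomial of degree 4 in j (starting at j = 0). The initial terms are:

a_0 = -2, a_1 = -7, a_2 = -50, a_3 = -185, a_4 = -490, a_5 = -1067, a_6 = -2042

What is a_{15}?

-61397

1st diffs: -5, -43, -135, -305, -577, -975.
2nd diffs: -38, -92, -170, -272, -398.
3rd diffs: -54, -78, -102, -126.
4th diffs: -24, -24, -24 (constant).
Newton forward-difference form: a_j = -2 + (-5)·C(j,1) + (-38)·C(j,2) + (-54)·C(j,3) + (-24)·C(j,4).
At j = 15: j = 15, so a_{15} = -2 - 75 - 3990 - 24570 - 32760 = -61397.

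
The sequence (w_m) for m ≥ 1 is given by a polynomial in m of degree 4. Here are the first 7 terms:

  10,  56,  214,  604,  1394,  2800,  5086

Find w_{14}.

1st diffs: 46, 158, 390, 790, 1406, 2286.
2nd diffs: 112, 232, 400, 616, 880.
3rd diffs: 120, 168, 216, 264.
4th diffs: 48, 48, 48 (constant).
Newton forward-difference form: w_m = 10 + 46·C(m-1,1) + 112·C(m-1,2) + 120·C(m-1,3) + 48·C(m-1,4).
At m = 14: m-1 = 13, so w_{14} = 10 + 598 + 8736 + 34320 + 34320 = 77984.

77984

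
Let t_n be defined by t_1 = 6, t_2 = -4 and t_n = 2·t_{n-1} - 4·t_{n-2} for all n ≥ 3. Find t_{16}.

-196608

t_3 = -32  t_4 = -48  t_5 = 32  …  t_{13} = 24576  t_{14} = -16384  t_{15} = -131072  t_{16} = -196608.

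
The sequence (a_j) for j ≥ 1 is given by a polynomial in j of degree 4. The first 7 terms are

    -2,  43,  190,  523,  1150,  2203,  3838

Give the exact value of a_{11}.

20158

1st diffs: 45, 147, 333, 627, 1053, 1635.
2nd diffs: 102, 186, 294, 426, 582.
3rd diffs: 84, 108, 132, 156.
4th diffs: 24, 24, 24 (constant).
Newton forward-difference form: a_j = -2 + 45·C(j-1,1) + 102·C(j-1,2) + 84·C(j-1,3) + 24·C(j-1,4).
At j = 11: j-1 = 10, so a_{11} = -2 + 450 + 4590 + 10080 + 5040 = 20158.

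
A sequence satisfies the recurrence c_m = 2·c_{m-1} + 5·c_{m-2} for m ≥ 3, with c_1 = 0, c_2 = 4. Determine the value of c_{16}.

Iterate the recurrence:
c_3 = 8;  c_4 = 36;  c_5 = 112;  …;  c_{13} = 2317392;  c_{14} = 7994164;  c_{15} = 27575288;  c_{16} = 95121396.

95121396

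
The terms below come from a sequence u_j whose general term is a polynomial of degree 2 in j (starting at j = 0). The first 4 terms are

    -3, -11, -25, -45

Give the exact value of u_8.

1st diffs: -8, -14, -20.
2nd diffs: -6, -6 (constant).
So u_j = -3j^2 - 5j - 3.
Evaluating at j = 8 gives u_8 = -235.

-235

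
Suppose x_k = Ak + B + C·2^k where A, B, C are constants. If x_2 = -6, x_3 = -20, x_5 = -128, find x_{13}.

-40880

Plug in k = 2, 3, 5: 2A + B + 4C = -6; 3A + B + 8C = -20; 5A + B + 32C = -128.
Subtracting the first from the second: A + 4C = -14.
Subtracting the second from the third: 2A + 24C = -108.
Solving: C = -5, A = 6, then B = 2.
Therefore x_{13} = 78 + 2 + (-5)·8192 = -40880.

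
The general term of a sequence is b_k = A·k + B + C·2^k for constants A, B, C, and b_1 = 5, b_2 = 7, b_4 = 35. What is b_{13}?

Write the equations: A + B + 2C = 5; 2A + B + 4C = 7; 4A + B + 16C = 35.
Subtracting the first from the second: A + 2C = 2.
Subtracting the second from the third: 2A + 12C = 28.
Solving: C = 3, A = -4, then B = 3.
So b_k = -4·k + 3 + 3·2^k; at k=13 this is 24527.

24527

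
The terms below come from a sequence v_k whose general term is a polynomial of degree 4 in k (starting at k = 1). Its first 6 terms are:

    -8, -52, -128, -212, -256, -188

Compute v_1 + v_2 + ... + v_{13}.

1st diffs: -44, -76, -84, -44, 68.
2nd diffs: -32, -8, 40, 112.
3rd diffs: 24, 48, 72.
4th diffs: 24, 24 (constant).
Newton forward-difference form: v_k = -8 + (-44)·C(k-1,1) + (-32)·C(k-1,2) + 24·C(k-1,3) + 24·C(k-1,4).
Continuing: …, 88, 692, 1768, 3484, …, v_{13} = 14512.
Summing k = 1..13 (13 terms) gives 35360.

35360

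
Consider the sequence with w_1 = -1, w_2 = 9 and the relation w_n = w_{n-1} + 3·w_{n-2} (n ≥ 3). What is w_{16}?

w_3 = 6; w_4 = 33; w_5 = 51; …; w_{13} = 47391; w_{14} = 109401; w_{15} = 251574; w_{16} = 579777.

579777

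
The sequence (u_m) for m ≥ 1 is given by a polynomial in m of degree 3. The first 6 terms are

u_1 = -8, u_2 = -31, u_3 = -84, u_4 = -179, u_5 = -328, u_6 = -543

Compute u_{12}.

-3891

1st diffs: -23, -53, -95, -149, -215.
2nd diffs: -30, -42, -54, -66.
3rd diffs: -12, -12, -12 (constant).
So u_m = -2m^3 - 3m^2 - 3.
Evaluating at m = 12 gives u_{12} = -3891.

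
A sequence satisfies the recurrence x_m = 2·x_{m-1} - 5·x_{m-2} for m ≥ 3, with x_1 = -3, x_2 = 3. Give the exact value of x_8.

747

x_3 = 21, x_4 = 27, x_5 = -51, x_6 = -237, x_7 = -219, x_8 = 747.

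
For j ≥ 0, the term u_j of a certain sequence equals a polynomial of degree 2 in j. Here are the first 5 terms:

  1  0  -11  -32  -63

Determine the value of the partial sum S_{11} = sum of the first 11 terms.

-1694

1st diffs: -1, -11, -21, -31.
2nd diffs: -10, -10, -10 (constant).
So u_j = -5j^2 + 4j + 1.
Continuing: …, -104, -155, -216, -287, …, u_{10} = -459.
Summing j = 0..10 (11 terms) gives -1694.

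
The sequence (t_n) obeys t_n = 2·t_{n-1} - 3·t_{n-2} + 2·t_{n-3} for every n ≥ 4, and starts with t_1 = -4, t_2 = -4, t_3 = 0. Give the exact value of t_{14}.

t_4 = 4  t_5 = 0  t_6 = -12  …  t_{11} = -48  t_{12} = -92  t_{13} = 0  t_{14} = 180.

180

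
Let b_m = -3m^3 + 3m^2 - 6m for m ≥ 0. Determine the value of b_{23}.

-35052

b_{23} = -3·23^3 + 3·23^2 - 6·23 = -35052.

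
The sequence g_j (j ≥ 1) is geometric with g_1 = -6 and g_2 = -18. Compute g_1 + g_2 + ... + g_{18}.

Common ratio r = 3.
g_j = (-6)·3^(j-1).
S = (-6)·(3^18 - 1)/(3 - 1) = (-6)·(387420489 - 1)/(2) = -1162261464.

-1162261464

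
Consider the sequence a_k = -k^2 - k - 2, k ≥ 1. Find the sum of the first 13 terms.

Over k = 1..13: Σk = 91, Σk² = 819.
Total = (-1)·819 + (-1)·91 + (-2)·13 = -936.

-936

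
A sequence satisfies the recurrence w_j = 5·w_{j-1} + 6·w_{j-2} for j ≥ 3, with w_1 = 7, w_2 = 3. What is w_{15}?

111948805857

w_3 = 57; w_4 = 303; w_5 = 1857; …; w_{12} = 518281503; w_{13} = 3109689057; w_{14} = 18658134303; w_{15} = 111948805857.
(Characteristic roots are 6 and -1.)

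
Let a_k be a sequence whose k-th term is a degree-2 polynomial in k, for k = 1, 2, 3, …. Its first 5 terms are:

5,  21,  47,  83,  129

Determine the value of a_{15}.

1st diffs: 16, 26, 36, 46.
2nd diffs: 10, 10, 10 (constant).
Newton forward-difference form: a_k = 5 + 16·C(k-1,1) + 10·C(k-1,2).
At k = 15: k-1 = 14, so a_{15} = 5 + 224 + 910 = 1139.

1139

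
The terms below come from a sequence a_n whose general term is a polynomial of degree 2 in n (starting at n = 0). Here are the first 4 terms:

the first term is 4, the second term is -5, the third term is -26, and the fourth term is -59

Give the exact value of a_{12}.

-896

1st diffs: -9, -21, -33.
2nd diffs: -12, -12 (constant).
Newton forward-difference form: a_n = 4 + (-9)·C(n,1) + (-12)·C(n,2).
At n = 12: n = 12, so a_{12} = 4 - 108 - 792 = -896.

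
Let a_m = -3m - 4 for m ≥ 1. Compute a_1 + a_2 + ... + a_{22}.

Over m = 1..22: Σm = 253.
Total = (-3)·253 + (-4)·22 = -847.

-847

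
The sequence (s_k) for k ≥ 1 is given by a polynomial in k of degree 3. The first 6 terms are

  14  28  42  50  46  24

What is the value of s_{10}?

-364

1st diffs: 14, 14, 8, -4, -22.
2nd diffs: 0, -6, -12, -18.
3rd diffs: -6, -6, -6 (constant).
Newton forward-difference form: s_k = 14 + 14·C(k-1,1) + (-6)·C(k-1,3).
At k = 10: k-1 = 9, so s_{10} = 14 + 126 - 504 = -364.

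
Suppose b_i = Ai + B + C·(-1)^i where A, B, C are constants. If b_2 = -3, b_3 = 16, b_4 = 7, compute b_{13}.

66

At i = 2, 3, 4: 2A + B + C = -3; 3A + B - C = 16; 4A + B + C = 7.
Subtracting the first from the second: A - 2C = 19.
Subtracting the second from the third: A + 2C = -9.
Solving: C = -7, A = 5, then B = -6.
Therefore b_{13} = 65 + (-6) + (-7)·(-1) = 66.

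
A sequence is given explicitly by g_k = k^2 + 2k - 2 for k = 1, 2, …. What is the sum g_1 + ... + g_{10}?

Over k = 1..10: Σk = 55, Σk² = 385.
Total = (1)·385 + (2)·55 + (-2)·10 = 475.

475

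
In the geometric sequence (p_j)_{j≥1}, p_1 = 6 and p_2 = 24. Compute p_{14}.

Common ratio r = 4.
p_j = 6·4^(j-1).
p_{14} = 6·4^13 = 402653184.

402653184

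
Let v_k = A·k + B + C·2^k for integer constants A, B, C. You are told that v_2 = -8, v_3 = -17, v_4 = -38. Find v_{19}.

Write the equations: 2A + B + 4C = -8; 3A + B + 8C = -17; 4A + B + 16C = -38.
Subtracting the first from the second: A + 4C = -9.
Subtracting the second from the third: A + 8C = -21.
Solving: C = -3, A = 3, then B = -2.
So v_k = 3·k + (-2) + (-3)·2^k; at k=19 this is -1572809.

-1572809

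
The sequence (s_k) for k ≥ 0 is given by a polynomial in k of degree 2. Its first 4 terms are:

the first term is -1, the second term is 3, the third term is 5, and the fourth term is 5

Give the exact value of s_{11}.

1st diffs: 4, 2, 0.
2nd diffs: -2, -2 (constant).
So s_k = -k^2 + 5k - 1.
Evaluating at k = 11 gives s_{11} = -67.

-67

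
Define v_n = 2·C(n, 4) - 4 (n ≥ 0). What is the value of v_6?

26

C(6, 4) = 15, so v_6 = 26.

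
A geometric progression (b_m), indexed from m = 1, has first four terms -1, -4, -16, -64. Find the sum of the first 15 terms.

Common ratio r = 4.
b_m = (-1)·4^(m-1).
S = (-1)·(4^15 - 1)/(4 - 1) = (-1)·(1073741824 - 1)/(3) = -357913941.

-357913941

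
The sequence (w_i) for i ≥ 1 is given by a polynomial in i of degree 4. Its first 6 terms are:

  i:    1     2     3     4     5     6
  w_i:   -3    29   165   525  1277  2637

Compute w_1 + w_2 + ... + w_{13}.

179777

1st diffs: 32, 136, 360, 752, 1360.
2nd diffs: 104, 224, 392, 608.
3rd diffs: 120, 168, 216.
4th diffs: 48, 48 (constant).
Newton forward-difference form: w_i = -3 + 32·C(i-1,1) + 104·C(i-1,2) + 120·C(i-1,3) + 48·C(i-1,4).
Continuing: …, 4869, 8285, 13245, 20157, …, w_{13} = 57405.
Summing i = 1..13 (13 terms) gives 179777.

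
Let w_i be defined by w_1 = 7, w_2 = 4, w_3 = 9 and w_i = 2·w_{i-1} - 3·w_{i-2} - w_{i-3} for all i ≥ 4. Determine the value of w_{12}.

Compute successive terms:
w_4 = -1, w_5 = -33, w_6 = -72, w_7 = -44, w_8 = 161, w_9 = 526, w_{10} = 613, w_{11} = -513, w_{12} = -3391.

-3391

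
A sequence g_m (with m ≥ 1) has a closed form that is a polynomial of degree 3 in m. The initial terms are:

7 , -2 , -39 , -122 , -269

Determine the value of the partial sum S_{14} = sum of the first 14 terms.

-28931

1st diffs: -9, -37, -83, -147.
2nd diffs: -28, -46, -64.
3rd diffs: -18, -18 (constant).
So g_m = -3m^3 + 4m^2 + 6.
Continuing: …, -498, -827, -1274, -1857, …, g_{14} = -7442.
Summing m = 1..14 (14 terms) gives -28931.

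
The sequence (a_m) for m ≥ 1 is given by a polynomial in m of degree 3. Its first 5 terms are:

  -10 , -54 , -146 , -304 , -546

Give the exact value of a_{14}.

1st diffs: -44, -92, -158, -242.
2nd diffs: -48, -66, -84.
3rd diffs: -18, -18 (constant).
Newton forward-difference form: a_m = -10 + (-44)·C(m-1,1) + (-48)·C(m-1,2) + (-18)·C(m-1,3).
At m = 14: m-1 = 13, so a_{14} = -10 - 572 - 3744 - 5148 = -9474.

-9474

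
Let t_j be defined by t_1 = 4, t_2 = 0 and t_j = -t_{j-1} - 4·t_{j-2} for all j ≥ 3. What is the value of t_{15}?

Applying the relation repeatedly:
t_3 = -16;  t_4 = 16;  t_5 = 48;  …;  t_{12} = 4880;  t_{13} = -15824;  t_{14} = -3696;  t_{15} = 66992.

66992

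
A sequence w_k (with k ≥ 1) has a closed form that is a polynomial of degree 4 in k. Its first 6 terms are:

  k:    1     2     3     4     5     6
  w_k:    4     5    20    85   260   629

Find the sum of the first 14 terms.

1st diffs: 1, 15, 65, 175, 369.
2nd diffs: 14, 50, 110, 194.
3rd diffs: 36, 60, 84.
4th diffs: 24, 24 (constant).
Newton forward-difference form: w_k = 4 + 1·C(k-1,1) + 14·C(k-1,2) + 36·C(k-1,3) + 24·C(k-1,4).
Continuing: …, 1300, 2405, 4100, 6565, …, w_{14} = 28565.
Summing k = 1..14 (14 terms) gives 89327.

89327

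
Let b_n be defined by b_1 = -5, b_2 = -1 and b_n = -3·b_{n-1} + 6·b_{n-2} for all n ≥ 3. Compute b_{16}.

Applying the relation repeatedly:
b_3 = -27;  b_4 = 75;  b_5 = -387;  …;  b_{13} = -49801635;  b_{14} = 217745739;  b_{15} = -952047027;  b_{16} = 4162615515.

4162615515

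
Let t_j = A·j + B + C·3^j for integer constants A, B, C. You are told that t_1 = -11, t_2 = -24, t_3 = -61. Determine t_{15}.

-28697833

The three given values yield: A + B + 3C = -11; 2A + B + 9C = -24; 3A + B + 27C = -61.
Subtracting the first from the second: A + 6C = -13.
Subtracting the second from the third: A + 18C = -37.
Solving: C = -2, A = -1, then B = -4.
So t_j = -1·j + (-4) + (-2)·3^j; at j=15 this is -28697833.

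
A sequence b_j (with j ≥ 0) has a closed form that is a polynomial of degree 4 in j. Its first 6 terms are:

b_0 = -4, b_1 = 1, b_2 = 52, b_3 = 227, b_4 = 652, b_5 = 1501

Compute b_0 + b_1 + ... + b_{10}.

55737

1st diffs: 5, 51, 175, 425, 849.
2nd diffs: 46, 124, 250, 424.
3rd diffs: 78, 126, 174.
4th diffs: 48, 48 (constant).
Newton forward-difference form: b_j = -4 + 5·C(j,1) + 46·C(j,2) + 78·C(j,3) + 48·C(j,4).
Continuing: …, 2996, 5407, 9052, 14297, …, b_{10} = 21556.
Summing j = 0..10 (11 terms) gives 55737.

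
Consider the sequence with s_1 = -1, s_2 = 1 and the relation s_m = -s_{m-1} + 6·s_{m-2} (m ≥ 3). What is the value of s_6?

133

Compute successive terms:
s_3 = -7;  s_4 = 13;  s_5 = -55;  s_6 = 133.
(Characteristic roots are 2 and -3.)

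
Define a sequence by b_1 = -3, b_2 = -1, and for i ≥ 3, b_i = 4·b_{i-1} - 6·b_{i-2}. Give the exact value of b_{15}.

Iterate the recurrence:
b_3 = 14, b_4 = 62, b_5 = 164, …, b_{12} = -18976, b_{13} = 84032, b_{14} = 449984, b_{15} = 1295744.

1295744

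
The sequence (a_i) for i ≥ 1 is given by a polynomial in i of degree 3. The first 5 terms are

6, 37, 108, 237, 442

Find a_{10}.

3237

1st diffs: 31, 71, 129, 205.
2nd diffs: 40, 58, 76.
3rd diffs: 18, 18 (constant).
Newton forward-difference form: a_i = 6 + 31·C(i-1,1) + 40·C(i-1,2) + 18·C(i-1,3).
At i = 10: i-1 = 9, so a_{10} = 6 + 279 + 1440 + 1512 = 3237.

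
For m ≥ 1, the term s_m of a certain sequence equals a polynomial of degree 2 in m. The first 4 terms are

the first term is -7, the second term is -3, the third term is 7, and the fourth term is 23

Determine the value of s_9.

1st diffs: 4, 10, 16.
2nd diffs: 6, 6 (constant).
Newton forward-difference form: s_m = -7 + 4·C(m-1,1) + 6·C(m-1,2).
At m = 9: m-1 = 8, so s_9 = -7 + 32 + 168 = 193.

193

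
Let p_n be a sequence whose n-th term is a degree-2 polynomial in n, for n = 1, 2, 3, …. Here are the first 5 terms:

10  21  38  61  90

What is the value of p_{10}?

1st diffs: 11, 17, 23, 29.
2nd diffs: 6, 6, 6 (constant).
Newton forward-difference form: p_n = 10 + 11·C(n-1,1) + 6·C(n-1,2).
At n = 10: n-1 = 9, so p_{10} = 10 + 99 + 216 = 325.

325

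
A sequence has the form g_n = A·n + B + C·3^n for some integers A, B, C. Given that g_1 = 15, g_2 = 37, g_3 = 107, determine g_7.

Plug in n = 1, 2, 3: A + B + 3C = 15; 2A + B + 9C = 37; 3A + B + 27C = 107.
Subtracting the first from the second: A + 6C = 22.
Subtracting the second from the third: A + 18C = 70.
Solving: C = 4, A = -2, then B = 5.
Therefore g_7 = -14 + 5 + 4·2187 = 8739.

8739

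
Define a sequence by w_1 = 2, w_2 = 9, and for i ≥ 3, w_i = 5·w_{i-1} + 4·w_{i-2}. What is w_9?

Applying the relation repeatedly:
w_3 = 53;  w_4 = 301;  w_5 = 1717;  w_6 = 9789;  w_7 = 55813;  w_8 = 318221;  w_9 = 1814357.

1814357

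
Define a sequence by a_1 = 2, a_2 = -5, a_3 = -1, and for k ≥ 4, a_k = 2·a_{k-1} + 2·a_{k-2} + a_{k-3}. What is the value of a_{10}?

-4850

Applying the relation repeatedly:
a_4 = -10  a_5 = -27  a_6 = -75  a_7 = -214  a_8 = -605  a_9 = -1713  a_{10} = -4850.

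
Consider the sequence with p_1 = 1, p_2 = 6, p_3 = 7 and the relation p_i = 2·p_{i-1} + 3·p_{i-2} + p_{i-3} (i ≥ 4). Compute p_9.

8502

Compute successive terms:
p_4 = 33;  p_5 = 93;  p_6 = 292;  p_7 = 896;  p_8 = 2761;  p_9 = 8502.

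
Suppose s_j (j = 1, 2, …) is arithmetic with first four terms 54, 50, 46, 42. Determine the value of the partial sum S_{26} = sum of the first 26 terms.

104

Common difference d = -4.
s_j = 54 + (j - 1)·(-4).
s_{26} = -46; S = 26·(54 + (-46))/2 = 104.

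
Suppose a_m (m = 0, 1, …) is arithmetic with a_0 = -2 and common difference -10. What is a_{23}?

-232

a_m = -2 + (m - 0)·(-10).
a_{23} = -2 + 23·(-10) = -232.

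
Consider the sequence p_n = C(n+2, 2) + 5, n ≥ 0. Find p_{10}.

C(12, 2) = 66, so p_{10} = 71.

71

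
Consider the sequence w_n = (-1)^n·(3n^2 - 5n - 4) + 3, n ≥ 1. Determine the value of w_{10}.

249

(-1)^10 = 1; 3n^2 - 5n - 4 at n=10 is 246; so w_{10} = 249.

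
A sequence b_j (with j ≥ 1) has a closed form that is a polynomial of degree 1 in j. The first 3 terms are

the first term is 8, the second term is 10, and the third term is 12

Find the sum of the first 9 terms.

144

1st diffs: 2, 2 (constant).
So b_j = 2j + 6.
Continuing: …, 14, 16, 18, 20, …, b_9 = 24.
Summing j = 1..9 (9 terms) gives 144.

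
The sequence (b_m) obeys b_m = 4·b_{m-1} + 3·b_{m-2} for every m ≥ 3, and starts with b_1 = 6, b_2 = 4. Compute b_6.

3220

Step forward from the initial values:
b_3 = 34, b_4 = 148, b_5 = 694, b_6 = 3220.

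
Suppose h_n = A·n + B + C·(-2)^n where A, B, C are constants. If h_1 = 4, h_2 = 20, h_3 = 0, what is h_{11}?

-4048

The three given values yield: A + B - 2C = 4; 2A + B + 4C = 20; 3A + B - 8C = 0.
Subtracting the first from the second: A + 6C = 16.
Subtracting the second from the third: A - 12C = -20.
Solving: C = 2, A = 4, then B = 4.
So h_n = 4·n + 4 + 2·(-2)^n; at n=11 this is -4048.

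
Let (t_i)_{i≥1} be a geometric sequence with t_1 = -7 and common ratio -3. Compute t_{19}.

-2711943423

t_i = (-7)·(-3)^(i-1).
t_{19} = (-7)·(-3)^18 = -2711943423.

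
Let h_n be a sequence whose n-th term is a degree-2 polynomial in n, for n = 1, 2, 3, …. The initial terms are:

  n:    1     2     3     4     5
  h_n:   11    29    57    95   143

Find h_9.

435

1st diffs: 18, 28, 38, 48.
2nd diffs: 10, 10, 10 (constant).
So h_n = 5n^2 + 3n + 3.
Evaluating at n = 9 gives h_9 = 435.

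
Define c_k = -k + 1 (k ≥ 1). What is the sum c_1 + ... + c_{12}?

-66

Over k = 1..12: Σk = 78.
Total = (-1)·78 + (1)·12 = -66.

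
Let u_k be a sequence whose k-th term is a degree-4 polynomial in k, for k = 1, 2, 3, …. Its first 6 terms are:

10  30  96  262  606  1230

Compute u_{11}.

1st diffs: 20, 66, 166, 344, 624.
2nd diffs: 46, 100, 178, 280.
3rd diffs: 54, 78, 102.
4th diffs: 24, 24 (constant).
Newton forward-difference form: u_k = 10 + 20·C(k-1,1) + 46·C(k-1,2) + 54·C(k-1,3) + 24·C(k-1,4).
At k = 11: k-1 = 10, so u_{11} = 10 + 200 + 2070 + 6480 + 5040 = 13800.

13800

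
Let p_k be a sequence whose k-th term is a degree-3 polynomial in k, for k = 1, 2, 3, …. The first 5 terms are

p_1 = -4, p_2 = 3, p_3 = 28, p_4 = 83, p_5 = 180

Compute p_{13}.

3908

1st diffs: 7, 25, 55, 97.
2nd diffs: 18, 30, 42.
3rd diffs: 12, 12 (constant).
Newton forward-difference form: p_k = -4 + 7·C(k-1,1) + 18·C(k-1,2) + 12·C(k-1,3).
At k = 13: k-1 = 12, so p_{13} = -4 + 84 + 1188 + 2640 = 3908.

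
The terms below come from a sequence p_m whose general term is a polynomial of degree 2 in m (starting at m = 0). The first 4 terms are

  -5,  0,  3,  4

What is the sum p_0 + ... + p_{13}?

1st diffs: 5, 3, 1.
2nd diffs: -2, -2 (constant).
So p_m = -m^2 + 6m - 5.
Continuing: …, 3, 0, -5, -12, …, p_{13} = -96.
Summing m = 0..13 (14 terms) gives -343.

-343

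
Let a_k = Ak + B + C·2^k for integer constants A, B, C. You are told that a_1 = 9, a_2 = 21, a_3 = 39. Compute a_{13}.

The three given values yield: A + B + 2C = 9; 2A + B + 4C = 21; 3A + B + 8C = 39.
Subtracting the first from the second: A + 2C = 12.
Subtracting the second from the third: A + 4C = 18.
Solving: C = 3, A = 6, then B = -3.
Hence a_{13} = 6·13 + (-3) + 3·8192 = 24651.

24651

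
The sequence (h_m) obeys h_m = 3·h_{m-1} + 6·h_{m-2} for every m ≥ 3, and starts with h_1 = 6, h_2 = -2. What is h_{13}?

52964766

h_3 = 30; h_4 = 78; h_5 = 414; …; h_{10} = 633582; h_{11} = 2770686; h_{12} = 12113550; h_{13} = 52964766.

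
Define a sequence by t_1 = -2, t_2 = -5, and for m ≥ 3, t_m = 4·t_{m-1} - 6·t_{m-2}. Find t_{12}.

t_3 = -8;  t_4 = -2;  t_5 = 40;  t_6 = 172;  t_7 = 448;  t_8 = 760;  t_9 = 352;  t_{10} = -3152;  t_{11} = -14720;  t_{12} = -39968.

-39968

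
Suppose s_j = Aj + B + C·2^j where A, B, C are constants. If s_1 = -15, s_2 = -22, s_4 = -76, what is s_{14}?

At j = 1, 2, 4: A + B + 2C = -15; 2A + B + 4C = -22; 4A + B + 16C = -76.
Subtracting the first from the second: A + 2C = -7.
Subtracting the second from the third: 2A + 12C = -54.
Solving: C = -5, A = 3, then B = -8.
Therefore s_{14} = 42 + (-8) + (-5)·16384 = -81886.

-81886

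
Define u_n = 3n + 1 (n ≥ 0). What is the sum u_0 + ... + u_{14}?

Over n = 0..14: Σn = 105.
Total = (3)·105 + (1)·15 = 330.

330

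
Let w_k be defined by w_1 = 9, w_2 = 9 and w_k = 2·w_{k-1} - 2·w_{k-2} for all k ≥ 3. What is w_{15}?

Compute successive terms:
w_3 = 0, w_4 = -18, w_5 = -36, …, w_{12} = -288, w_{13} = -576, w_{14} = -576, w_{15} = 0.

0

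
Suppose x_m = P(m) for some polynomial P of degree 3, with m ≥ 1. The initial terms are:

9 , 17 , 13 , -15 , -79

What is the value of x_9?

-935

1st diffs: 8, -4, -28, -64.
2nd diffs: -12, -24, -36.
3rd diffs: -12, -12 (constant).
Newton forward-difference form: x_m = 9 + 8·C(m-1,1) + (-12)·C(m-1,2) + (-12)·C(m-1,3).
At m = 9: m-1 = 8, so x_9 = 9 + 64 - 336 - 672 = -935.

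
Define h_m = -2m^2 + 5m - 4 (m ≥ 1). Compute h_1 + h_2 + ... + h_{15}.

Over m = 1..15: Σm = 120, Σm² = 1240.
Total = (-2)·1240 + (5)·120 + (-4)·15 = -1940.

-1940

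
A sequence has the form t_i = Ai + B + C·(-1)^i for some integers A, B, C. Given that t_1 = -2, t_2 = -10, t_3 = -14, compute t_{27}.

-158

Write the equations: A + B - C = -2; 2A + B + C = -10; 3A + B - C = -14.
Subtracting the first from the second: A + 2C = -8.
Subtracting the second from the third: A - 2C = -4.
Solving: C = -1, A = -6, then B = 3.
Hence t_{27} = -6·27 + 3 + (-1)·(-1) = -158.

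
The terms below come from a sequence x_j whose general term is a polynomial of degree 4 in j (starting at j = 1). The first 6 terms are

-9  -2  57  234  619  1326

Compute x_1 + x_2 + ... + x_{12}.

1st diffs: 7, 59, 177, 385, 707.
2nd diffs: 52, 118, 208, 322.
3rd diffs: 66, 90, 114.
4th diffs: 24, 24 (constant).
Newton forward-difference form: x_j = -9 + 7·C(j-1,1) + 52·C(j-1,2) + 66·C(j-1,3) + 24·C(j-1,4).
Continuing: …, 2493, 4282, 6879, 10494, …, x_{12} = 21738.
Summing j = 1..12 (12 terms) gives 63472.

63472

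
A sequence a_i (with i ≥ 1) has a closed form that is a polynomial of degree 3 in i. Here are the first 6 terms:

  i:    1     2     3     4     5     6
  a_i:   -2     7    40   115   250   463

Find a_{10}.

1st diffs: 9, 33, 75, 135, 213.
2nd diffs: 24, 42, 60, 78.
3rd diffs: 18, 18, 18 (constant).
Newton forward-difference form: a_i = -2 + 9·C(i-1,1) + 24·C(i-1,2) + 18·C(i-1,3).
At i = 10: i-1 = 9, so a_{10} = -2 + 81 + 864 + 1512 = 2455.

2455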